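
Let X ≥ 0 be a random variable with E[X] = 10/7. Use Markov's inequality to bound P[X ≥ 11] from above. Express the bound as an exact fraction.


μ = E[X] = 10/7, a = 11.
Markov: P[X ≥ 11] ≤ μ/a = (10/7)/11 = 10/77.
Numerically: ≈ 0.12987.
(Since a = 11 > μ = 1.42857, the bound 10/77 is < 1 and informative.)

P[X ≥ 11] ≤ 10/77 ≈ 0.12987.


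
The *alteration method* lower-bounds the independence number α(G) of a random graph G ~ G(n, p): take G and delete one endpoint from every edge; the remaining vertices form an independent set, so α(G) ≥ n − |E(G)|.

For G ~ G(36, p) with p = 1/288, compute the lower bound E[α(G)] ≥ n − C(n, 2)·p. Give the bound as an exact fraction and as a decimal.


E[|E(G)|] = C(36, 2)·p = 630 · (1/288) = 35/16.
E[α(G)] ≥ n − E[|E(G)|] = 36 − 35/16 = 541/16.
Numerically: ≈ 33.8125.
(This is only a lower bound; the true E[α(G)] may be larger.)

E[α(G)] ≥ 541/16 ≈ 33.8125.


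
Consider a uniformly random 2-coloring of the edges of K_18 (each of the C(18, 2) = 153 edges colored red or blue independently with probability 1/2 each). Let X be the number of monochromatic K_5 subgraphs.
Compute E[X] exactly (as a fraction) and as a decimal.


Let X = Σ_S X_S over the C(18, 5) = 8568 subsets S of size 5, where X_S = 1 if the K_5 on S is monochromatic.
For a fixed S, the K_5 on S has C(5, 2) = 10 edges. P[all 10 edges red] = (1/2)^10, and likewise for blue, so P[monochromatic] = 2·(1/2)^10 = 2^{1 − 10} = 1/512.
By linearity of expectation: E[X] = C(18, 5) · 2^{1 − 10} = 8568 · 1/512 = 1071/64.
Numerically: E[X] ≈ 16.734.

E[X] = C(18,5)·2^(1−C(5,2)) = 1071/64 ≈ 16.734.


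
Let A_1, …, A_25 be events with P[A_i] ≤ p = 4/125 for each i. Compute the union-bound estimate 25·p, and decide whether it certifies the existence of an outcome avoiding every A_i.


Union bound: P[∪_{i=1}^{25} A_i] ≤ Σ_i P[A_i] ≤ 25·p = 25·(4/125) = 4/5.
Numerically: 4/5 ≈ 0.8000.
Is 4/5 < 1? YES.
Since P[∪ A_i] ≤ 4/5 < 1, the complement has P[∩ A_i^c] ≥ 1 − 4/5 = 1/5 > 0, so some outcome avoids every A_i.

25·p = 4/5 ≈ 0.8000; existence CERTIFIED by the union bound.


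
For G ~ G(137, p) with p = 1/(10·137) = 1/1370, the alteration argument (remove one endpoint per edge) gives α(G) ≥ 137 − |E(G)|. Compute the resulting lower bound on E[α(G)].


E[|E(G)|] = C(137, 2)·p = 9316 · (1/1370) = 34/5.
E[α(G)] ≥ n − E[|E(G)|] = 137 − 34/5 = 651/5.
Numerically: ≈ 130.200.
(This is only a lower bound; the true E[α(G)] may be larger.)

E[α(G)] ≥ 651/5 ≈ 130.200.


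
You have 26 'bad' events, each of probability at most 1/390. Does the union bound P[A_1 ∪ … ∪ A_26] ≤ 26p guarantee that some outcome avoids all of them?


Union bound: P[∪_{i=1}^{26} A_i] ≤ Σ_i P[A_i] ≤ 26·p = 26·(1/390) = 1/15.
Numerically: 1/15 ≈ 0.066667.
Is 1/15 < 1? YES.
Since P[∪ A_i] ≤ 1/15 < 1, the complement has P[∩ A_i^c] ≥ 1 − 1/15 = 14/15 > 0, so some outcome avoids every A_i.

26·p = 1/15 ≈ 0.066667; existence CERTIFIED by the union bound.


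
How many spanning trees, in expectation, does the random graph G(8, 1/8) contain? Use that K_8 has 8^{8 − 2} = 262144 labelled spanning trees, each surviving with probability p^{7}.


K_8 has 8^{8 − 2} = 262144 labelled spanning trees.
For each such spanning tree H, let X_H = 1 if all 7 edges of H are present in G. Then P[X_H = 1] = p^{7} = (1/8)^{7} = 1/2097152.
By linearity: E[X] = Σ_H E[X_H] = 262144 · p^{7} = 262144 · 1/2097152 = 1/8.
Numerically: E[X] ≈ 0.125.

E[X] = 262144 · (1/8)^{7} = 1/8 ≈ 0.125.


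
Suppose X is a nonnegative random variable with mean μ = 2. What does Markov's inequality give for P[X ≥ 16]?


μ = E[X] = 2, a = 16.
Markov: P[X ≥ 16] ≤ μ/a = (2)/16 = 1/8.
Numerically: ≈ 0.1250.
(Since a = 16 > μ = 2.0000, the bound 1/8 is < 1 and informative.)

P[X ≥ 16] ≤ 1/8 ≈ 0.1250.


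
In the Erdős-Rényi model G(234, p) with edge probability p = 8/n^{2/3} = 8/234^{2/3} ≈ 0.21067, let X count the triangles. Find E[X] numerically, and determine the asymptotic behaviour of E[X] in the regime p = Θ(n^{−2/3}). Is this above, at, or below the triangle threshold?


Number of potential triangles: C(234, 3) = 2108184.
Each occurs with probability p³ ≈ (0.21067)³ ≈ 9.3505735e-03.
By linearity: E[X] = C(234, 3)·p³ ≈ 2108184 · 9.3505735e-03 ≈ 19712.72934.
Since α = 2/3 < 1, p = c/n^{2/3} ≫ 1/n is above the triangle threshold p ~ 1/n. Asymptotically E[X] ~ (c³/6)·n^{3(1−α)} = (8³/6)·n^{1} → ∞; triangles are abundant w.h.p.

E[X] ≈ 19712.72934; in regime p = Θ(1/n^{2/3}) E[X] diverges (above the triangle threshold p ~ 1/n).


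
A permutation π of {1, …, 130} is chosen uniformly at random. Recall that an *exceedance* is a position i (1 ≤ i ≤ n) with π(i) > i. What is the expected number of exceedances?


Write X = Σ_{i=1}^{130} X_i, where X_i = 1_{π(i) > i}.
For each fixed i, π(i) is uniform over {1, …, 130} (marginal of a uniform permutation), so P[π(i) > i] = (n − i)/n. Summing: Σ_{i=1}^{130} (n − i)/n = (0 + 1 + … + 129)/130 = 130(130 − 1)/(2·130) = (130 − 1)/2.
Hence E[X] = Σ_{i=1}^{130} (130 − i)/130 = 129/2 ≈ 64.5000.

E[X] = 129/2 = 64.5000.


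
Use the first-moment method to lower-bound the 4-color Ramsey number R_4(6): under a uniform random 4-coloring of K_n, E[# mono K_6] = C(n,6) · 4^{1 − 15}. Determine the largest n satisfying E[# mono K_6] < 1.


We need C(n, 6) · 4^{1 − 15} < 1, i.e. C(n, 6) < 4^{15 − 1} = 268435456.
Check values of n near the boundary:
  n = 75: C(75, 6) = 201359550; 201359550 < 268435456? YES
  n = 76: C(76, 6) = 218618940; 218618940 < 268435456? YES
  n = 77: C(77, 6) = 237093780; 237093780 < 268435456? YES
  n = 78: C(78, 6) = 256851595; 256851595 < 268435456? YES
  n = 79: C(79, 6) = 277962685; 277962685 < 268435456? NO
  n = 80: C(80, 6) = 300500200; 300500200 < 268435456? NO
The largest n with C(n, 6) < 268435456 is n = 78 (where E[X] = 256851595/268435456 ≈ 0.9568). Hence R_4(6) > 78, i.e. R_4(6) ≥ 79.

Largest n = 78; hence R_4(6) > 78.


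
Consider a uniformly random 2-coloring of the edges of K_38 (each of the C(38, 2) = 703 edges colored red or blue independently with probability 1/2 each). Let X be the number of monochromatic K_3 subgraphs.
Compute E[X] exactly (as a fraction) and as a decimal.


Let X = Σ_S X_S over the C(38, 3) = 8436 subsets S of size 3, where X_S = 1 if the K_3 on S is monochromatic.
For a fixed S, the K_3 on S has C(3, 2) = 3 edges. P[all 3 edges red] = (1/2)^3, and likewise for blue, so P[monochromatic] = 2·(1/2)^3 = 2^{1 − 3} = 1/4.
Summing: E[X] = C(38, 3) · 2^{1 − 3} = 8436 · 1/4 = 2109.
Numerically: E[X] ≈ 2109.0000.

E[X] = C(38,3)·2^(1−C(3,2)) = 2109 ≈ 2109.0000.


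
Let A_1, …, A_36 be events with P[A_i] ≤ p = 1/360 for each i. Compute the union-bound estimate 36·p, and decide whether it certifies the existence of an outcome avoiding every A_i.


Union bound: P[∪_{i=1}^{36} A_i] ≤ Σ_i P[A_i] ≤ 36·p = 36·(1/360) = 1/10.
Numerically: 1/10 ≈ 0.10000.
Is 1/10 < 1? YES.
Since P[∪ A_i] ≤ 1/10 < 1, the complement has P[∩ A_i^c] ≥ 1 − 1/10 = 9/10 > 0, so some outcome avoids every A_i.

36·p = 1/10 ≈ 0.10000; existence CERTIFIED by the union bound.


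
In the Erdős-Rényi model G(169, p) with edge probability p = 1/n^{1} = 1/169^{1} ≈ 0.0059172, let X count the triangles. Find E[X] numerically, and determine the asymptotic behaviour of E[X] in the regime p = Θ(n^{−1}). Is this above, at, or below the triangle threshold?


Number of potential triangles: C(169, 3) = 790244.
Each occurs with probability p³ ≈ (0.0059172)³ ≈ 2.0717621e-07.
By linearity: E[X] = C(169, 3)·p³ ≈ 790244 · 2.0717621e-07 ≈ 0.16372.
Here α = 1, so p = 1/n is exactly at the triangle threshold p ~ 1/n. Asymptotically E[X] → c³/6 = 1³/6 = 1/6 ≈ 0.16667, a bounded constant. In this regime the triangle count is asymptotically Poisson(c³/6).

E[X] ≈ 0.16372; in regime p = Θ(1/n^{1}) E[X] stays bounded (at the triangle threshold p ~ 1/n).


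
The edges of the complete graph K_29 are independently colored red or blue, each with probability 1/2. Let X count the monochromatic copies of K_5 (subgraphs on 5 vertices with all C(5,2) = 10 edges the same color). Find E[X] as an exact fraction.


Let X = Σ_S X_S over the C(29, 5) = 118755 subsets S of size 5, where X_S = 1 if the K_5 on S is monochromatic.
For a fixed S, the K_5 on S has C(5, 2) = 10 edges. P[all 10 edges red] = (1/2)^10, and likewise for blue, so P[monochromatic] = 2·(1/2)^10 = 2^{1 − 10} = 1/512.
By linearity: E[X] = C(29, 5) · 2^{1 − 10} = 118755 · 1/512 = 118755/512.
Numerically: E[X] ≈ 231.9434.

E[X] = C(29,5)·2^(1−C(5,2)) = 118755/512 ≈ 231.9434.


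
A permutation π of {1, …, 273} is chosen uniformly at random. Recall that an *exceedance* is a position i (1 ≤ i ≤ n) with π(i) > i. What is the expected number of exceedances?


Write X = Σ_{i=1}^{273} X_i, where X_i = 1_{π(i) > i}.
For each fixed i, π(i) is uniform over {1, …, 273} (marginal of a uniform permutation), so P[π(i) > i] = (n − i)/n. Summing: Σ_{i=1}^{273} (n − i)/n = (0 + 1 + … + 272)/273 = 273(273 − 1)/(2·273) = (273 − 1)/2.
Hence E[X] = Σ_{i=1}^{273} (273 − i)/273 = 136 ≈ 136.00000.

E[X] = 136 = 136.00000.


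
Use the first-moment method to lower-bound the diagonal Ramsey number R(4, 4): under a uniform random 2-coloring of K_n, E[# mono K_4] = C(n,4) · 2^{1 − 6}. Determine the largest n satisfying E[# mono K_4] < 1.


We need C(n, 4) · 2^{1 − 6} < 1, i.e. C(n, 4) < 2^{6 − 1} = 32.
Check values of n near the boundary:
  n = 4: C(4, 4) = 1; 1 < 32? YES
  n = 5: C(5, 4) = 5; 5 < 32? YES
  n = 6: C(6, 4) = 15; 15 < 32? YES
  n = 7: C(7, 4) = 35; 35 < 32? NO
  n = 8: C(8, 4) = 70; 70 < 32? NO
The largest n with C(n, 4) < 32 is n = 6 (where E[X] = 15/32 ≈ 0.4687500). Hence R(4, 4) > 6, i.e. R(4, 4) ≥ 7.

Largest n = 6; hence R(4, 4) > 6.


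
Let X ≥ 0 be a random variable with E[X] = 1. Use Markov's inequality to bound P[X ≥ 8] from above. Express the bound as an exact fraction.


μ = E[X] = 1, a = 8.
Markov: P[X ≥ 8] ≤ μ/a = (1)/8 = 1/8.
Numerically: ≈ 0.125.
(Since a = 8 > μ = 1.000, the bound 1/8 is < 1 and informative.)

P[X ≥ 8] ≤ 1/8 ≈ 0.125.


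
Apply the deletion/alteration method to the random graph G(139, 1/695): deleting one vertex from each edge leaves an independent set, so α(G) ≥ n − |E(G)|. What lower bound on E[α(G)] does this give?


E[|E(G)|] = C(139, 2)·p = 9591 · (1/695) = 69/5.
E[α(G)] ≥ n − E[|E(G)|] = 139 − 69/5 = 626/5.
Numerically: ≈ 125.2000.
(This is only a lower bound; the true E[α(G)] may be larger.)

E[α(G)] ≥ 626/5 ≈ 125.2000.


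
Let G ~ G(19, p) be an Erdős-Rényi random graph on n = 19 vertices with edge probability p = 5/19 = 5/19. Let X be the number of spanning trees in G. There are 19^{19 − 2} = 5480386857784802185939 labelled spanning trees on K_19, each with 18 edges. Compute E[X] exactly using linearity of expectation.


K_19 has 19^{19 − 2} = 5480386857784802185939 labelled spanning trees.
For each such spanning tree H, let X_H = 1 if all 18 edges of H are present in G. Then P[X_H = 1] = p^{18} = (5/19)^{18} = 3814697265625/104127350297911241532841.
Summing the indicators: E[X] = Σ_H E[X_H] = 5480386857784802185939 · p^{18} = 5480386857784802185939 · 3814697265625/104127350297911241532841 = 3814697265625/19.
Numerically: E[X] ≈ 2.00774e+11.

E[X] = 5480386857784802185939 · (5/19)^{18} = 3814697265625/19 ≈ 2.00774e+11.


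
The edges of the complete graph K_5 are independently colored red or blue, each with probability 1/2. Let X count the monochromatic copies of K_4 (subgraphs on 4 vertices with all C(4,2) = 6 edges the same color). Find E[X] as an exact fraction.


Let X = Σ_S X_S over the C(5, 4) = 5 subsets S of size 4, where X_S = 1 if the K_4 on S is monochromatic.
For a fixed S, the K_4 on S has C(4, 2) = 6 edges. P[all 6 edges red] = (1/2)^6, and likewise for blue, so P[monochromatic] = 2·(1/2)^6 = 2^{1 − 6} = 1/32.
By linearity of expectation: E[X] = C(5, 4) · 2^{1 − 6} = 5 · 1/32 = 5/32.
Numerically: E[X] ≈ 0.1562.

E[X] = C(5,4)·2^(1−C(4,2)) = 5/32 ≈ 0.1562.


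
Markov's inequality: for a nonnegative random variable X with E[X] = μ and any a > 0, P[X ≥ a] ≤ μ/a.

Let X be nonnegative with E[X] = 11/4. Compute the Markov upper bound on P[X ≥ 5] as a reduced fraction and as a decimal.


μ = E[X] = 11/4, a = 5.
Markov: P[X ≥ 5] ≤ μ/a = (11/4)/5 = 11/20.
Numerically: ≈ 0.5500.
(Since a = 5 > μ = 2.7500, the bound 11/20 is < 1 and informative.)

P[X ≥ 5] ≤ 11/20 ≈ 0.5500.


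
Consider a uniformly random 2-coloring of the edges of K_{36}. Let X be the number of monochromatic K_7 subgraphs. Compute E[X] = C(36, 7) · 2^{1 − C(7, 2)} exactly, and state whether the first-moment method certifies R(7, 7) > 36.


E[X] = C(36, 7) · 2^{1 − 21} = 8347680 · 2^{−20} = 8347680/1048576.
As a reduced fraction: E[X] = 260865/32768 ≈ 7.961.
Is E[X] < 1? NO.
Since E[X] ≥ 1, the first-moment bound is inconclusive at n = 36; it does NOT by itself certify R(7, 7) > 36.

E[X] = 260865/32768 ≈ 7.961; E[X] ≥ 1; first-moment method inconclusive here.


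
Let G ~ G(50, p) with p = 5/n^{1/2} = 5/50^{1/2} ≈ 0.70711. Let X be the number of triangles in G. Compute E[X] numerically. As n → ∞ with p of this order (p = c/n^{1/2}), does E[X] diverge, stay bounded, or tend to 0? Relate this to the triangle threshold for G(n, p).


Number of potential triangles: C(50, 3) = 19600.
Each occurs with probability p³ ≈ (0.70711)³ ≈ 3.5355339e-01.
By linearity: E[X] = C(50, 3)·p³ ≈ 19600 · 3.5355339e-01 ≈ 6929.64646.
Since α = 1/2 < 1, p = c/n^{1/2} ≫ 1/n is above the triangle threshold p ~ 1/n. Asymptotically E[X] ~ (c³/6)·n^{3(1−α)} = (5³/6)·n^{1.5} → ∞; triangles are abundant w.h.p.

E[X] ≈ 6929.64646; in regime p = Θ(1/n^{1/2}) E[X] diverges (above the triangle threshold p ~ 1/n).


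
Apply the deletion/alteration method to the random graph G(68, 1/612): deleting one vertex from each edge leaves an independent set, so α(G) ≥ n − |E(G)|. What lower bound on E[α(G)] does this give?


E[|E(G)|] = C(68, 2)·p = 2278 · (1/612) = 67/18.
E[α(G)] ≥ n − E[|E(G)|] = 68 − 67/18 = 1157/18.
Numerically: ≈ 64.277778.
(This is only a lower bound; the true E[α(G)] may be larger.)

E[α(G)] ≥ 1157/18 ≈ 64.277778.


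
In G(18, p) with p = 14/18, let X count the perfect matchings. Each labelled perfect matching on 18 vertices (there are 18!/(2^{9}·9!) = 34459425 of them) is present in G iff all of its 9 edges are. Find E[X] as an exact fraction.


K_18 has 18!/(2^{9}·9!) = 34459425 labelled perfect matchings.
For each such perfect matching H, let X_H = 1 if all 9 edges of H are present in G. Then P[X_H = 1] = p^{9} = (7/9)^{9} = 40353607/387420489.
Summing the indicators: E[X] = Σ_H E[X_H] = 34459425 · p^{9} = 34459425 · 40353607/387420489 = 17167433257975/4782969.
Numerically: E[X] ≈ 3.59e+06.

E[X] = 34459425 · (7/9)^{9} = 17167433257975/4782969 ≈ 3.59e+06.


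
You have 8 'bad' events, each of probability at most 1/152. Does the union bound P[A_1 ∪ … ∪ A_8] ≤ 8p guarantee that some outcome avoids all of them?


Union bound: P[∪_{i=1}^{8} A_i] ≤ Σ_i P[A_i] ≤ 8·p = 8·(1/152) = 1/19.
Numerically: 1/19 ≈ 0.052632.
Is 1/19 < 1? YES.
Since P[∪ A_i] ≤ 1/19 < 1, the complement has P[∩ A_i^c] ≥ 1 − 1/19 = 18/19 > 0, so some outcome avoids every A_i.

8·p = 1/19 ≈ 0.052632; existence CERTIFIED by the union bound.


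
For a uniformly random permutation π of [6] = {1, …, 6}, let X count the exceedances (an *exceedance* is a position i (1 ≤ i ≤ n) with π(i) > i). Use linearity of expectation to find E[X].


Write X = Σ_{i=1}^{6} X_i, where X_i = 1_{π(i) > i}.
For each fixed i, π(i) is uniform over {1, …, 6} (marginal of a uniform permutation), so P[π(i) > i] = (n − i)/n. Summing: Σ_{i=1}^{6} (n − i)/n = (0 + 1 + … + 5)/6 = 6(6 − 1)/(2·6) = (6 − 1)/2.
Hence E[X] = Σ_{i=1}^{6} (6 − i)/6 = 5/2 ≈ 2.500.

E[X] = 5/2 = 2.500.


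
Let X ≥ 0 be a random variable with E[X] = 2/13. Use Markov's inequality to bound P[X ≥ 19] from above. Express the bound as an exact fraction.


μ = E[X] = 2/13, a = 19.
Markov: P[X ≥ 19] ≤ μ/a = (2/13)/19 = 2/247.
Numerically: ≈ 0.008097.
(Since a = 19 > μ = 0.153846, the bound 2/247 is < 1 and informative.)

P[X ≥ 19] ≤ 2/247 ≈ 0.008097.


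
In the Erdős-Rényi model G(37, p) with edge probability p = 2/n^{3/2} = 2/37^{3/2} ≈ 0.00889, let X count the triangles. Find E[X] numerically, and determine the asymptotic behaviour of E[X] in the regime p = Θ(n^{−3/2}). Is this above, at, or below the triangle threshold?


Number of potential triangles: C(37, 3) = 7770.
Each occurs with probability p³ ≈ (0.00889)³ ≈ 7.01750e-07.
By linearity: E[X] = C(37, 3)·p³ ≈ 7770 · 7.01750e-07 ≈ 0.005.
Since α = 3/2 > 1, p = c/n^{3/2} = o(1/n) is below the triangle threshold p ~ 1/n. Asymptotically E[X] ~ (c³/6)·n^{3(1−α)} = (2³/6)·n^{-1.5} → 0, so by Markov's inequality G has no triangles w.h.p.

E[X] ≈ 0.005; in regime p = Θ(1/n^{3/2}) E[X] tends to 0 (below the triangle threshold p ~ 1/n).


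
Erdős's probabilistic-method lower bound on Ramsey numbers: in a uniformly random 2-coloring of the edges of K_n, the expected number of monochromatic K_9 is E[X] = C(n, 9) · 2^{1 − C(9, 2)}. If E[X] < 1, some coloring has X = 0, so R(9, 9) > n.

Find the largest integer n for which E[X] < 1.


We need C(n, 9) · 2^{1 − 36} < 1, i.e. C(n, 9) < 2^{36 − 1} = 34359738368.
Check values of n near the boundary:
  n = 61: C(61, 9) = 17341763505; 17341763505 < 34359738368? YES
  n = 62: C(62, 9) = 20286591270; 20286591270 < 34359738368? YES
  n = 63: C(63, 9) = 23667689815; 23667689815 < 34359738368? YES
  n = 64: C(64, 9) = 27540584512; 27540584512 < 34359738368? YES
  n = 65: C(65, 9) = 31966749880; 31966749880 < 34359738368? YES
  n = 66: C(66, 9) = 37014131440; 37014131440 < 34359738368? NO
The largest n with C(n, 9) < 34359738368 is n = 65 (where E[X] = 3995843735/4294967296 ≈ 0.9303549). Hence R(9, 9) > 65, i.e. R(9, 9) ≥ 66.

Largest n = 65; hence R(9, 9) > 65.


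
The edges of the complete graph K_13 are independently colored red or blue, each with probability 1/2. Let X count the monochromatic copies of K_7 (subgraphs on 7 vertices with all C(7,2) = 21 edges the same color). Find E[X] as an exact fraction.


Let X = Σ_S X_S over the C(13, 7) = 1716 subsets S of size 7, where X_S = 1 if the K_7 on S is monochromatic.
For a fixed S, the K_7 on S has C(7, 2) = 21 edges. P[all 21 edges red] = (1/2)^21, and likewise for blue, so P[monochromatic] = 2·(1/2)^21 = 2^{1 − 21} = 1/1048576.
Summing: E[X] = C(13, 7) · 2^{1 − 21} = 1716 · 1/1048576 = 429/262144.
Numerically: E[X] ≈ 0.00164.

E[X] = C(13,7)·2^(1−C(7,2)) = 429/262144 ≈ 0.00164.


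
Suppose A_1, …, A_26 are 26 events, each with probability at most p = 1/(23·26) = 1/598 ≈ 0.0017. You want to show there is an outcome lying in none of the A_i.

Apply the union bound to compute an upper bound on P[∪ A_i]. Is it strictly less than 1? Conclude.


Union bound: P[∪_{i=1}^{26} A_i] ≤ Σ_i P[A_i] ≤ 26·p = 26·(1/598) = 1/23.
Numerically: 1/23 ≈ 0.0435.
Is 1/23 < 1? YES.
Since P[∪ A_i] ≤ 1/23 < 1, the complement has P[∩ A_i^c] ≥ 1 − 1/23 = 22/23 > 0, so some outcome avoids every A_i.

26·p = 1/23 ≈ 0.0435; existence CERTIFIED by the union bound.


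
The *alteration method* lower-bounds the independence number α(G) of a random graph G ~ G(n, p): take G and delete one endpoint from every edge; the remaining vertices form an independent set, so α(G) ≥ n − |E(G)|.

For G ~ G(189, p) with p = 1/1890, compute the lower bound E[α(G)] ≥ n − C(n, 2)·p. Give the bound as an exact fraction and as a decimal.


E[|E(G)|] = C(189, 2)·p = 17766 · (1/1890) = 47/5.
E[α(G)] ≥ n − E[|E(G)|] = 189 − 47/5 = 898/5.
Numerically: ≈ 179.6000.
(This is only a lower bound; the true E[α(G)] may be larger.)

E[α(G)] ≥ 898/5 ≈ 179.6000.


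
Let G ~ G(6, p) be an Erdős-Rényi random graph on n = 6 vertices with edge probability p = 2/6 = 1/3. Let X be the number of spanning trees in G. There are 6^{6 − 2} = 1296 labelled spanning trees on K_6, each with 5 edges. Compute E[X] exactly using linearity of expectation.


K_6 has 6^{6 − 2} = 1296 labelled spanning trees.
For each such spanning tree H, let X_H = 1 if all 5 edges of H are present in G. Then P[X_H = 1] = p^{5} = (1/3)^{5} = 1/243.
By linearity: E[X] = Σ_H E[X_H] = 1296 · p^{5} = 1296 · 1/243 = 16/3.
Numerically: E[X] ≈ 5.333.

E[X] = 1296 · (1/3)^{5} = 16/3 ≈ 5.333.


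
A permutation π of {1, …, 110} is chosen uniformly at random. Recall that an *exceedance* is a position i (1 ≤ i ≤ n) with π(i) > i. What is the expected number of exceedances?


Write X = Σ_{i=1}^{110} X_i, where X_i = 1_{π(i) > i}.
For each fixed i, π(i) is uniform over {1, …, 110} (marginal of a uniform permutation), so P[π(i) > i] = (n − i)/n. Summing: Σ_{i=1}^{110} (n − i)/n = (0 + 1 + … + 109)/110 = 110(110 − 1)/(2·110) = (110 − 1)/2.
Hence E[X] = Σ_{i=1}^{110} (110 − i)/110 = 109/2 ≈ 54.5000.

E[X] = 109/2 = 54.5000.


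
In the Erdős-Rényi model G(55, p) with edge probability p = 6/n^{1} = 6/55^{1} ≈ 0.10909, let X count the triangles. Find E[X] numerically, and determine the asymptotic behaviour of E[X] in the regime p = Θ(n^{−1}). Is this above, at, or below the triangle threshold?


Number of potential triangles: C(55, 3) = 26235.
Each occurs with probability p³ ≈ (0.10909)³ ≈ 1.2982720e-03.
By linearity: E[X] = C(55, 3)·p³ ≈ 26235 · 1.2982720e-03 ≈ 34.06017.
Here α = 1, so p = 6/n is exactly at the triangle threshold p ~ 1/n. Asymptotically E[X] → c³/6 = 6³/6 = 36 ≈ 36.00000, a bounded constant. In this regime the triangle count is asymptotically Poisson(c³/6).

E[X] ≈ 34.06017; in regime p = Θ(1/n^{1}) E[X] stays bounded (at the triangle threshold p ~ 1/n).


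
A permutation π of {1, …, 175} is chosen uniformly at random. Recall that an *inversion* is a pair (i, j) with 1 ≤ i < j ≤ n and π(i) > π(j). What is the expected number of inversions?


Write X = Σ X_I over the C(175, 2) = 15225 pairs i < j, with X_I the indicator of one inversion.
There are 15225 indicators.
For each fixed pair i < j, the values π(i) and π(j) are two distinct elements of {1, …, 175} in uniformly random order; by symmetry P[π(i) > π(j)] = 1/2.
By linearity: E[X] = 15225 · (1/2) = C(175, 2) · (1/2) = 15225/2 = 15225/2 ≈ 7612.500.

E[X] = 15225/2 = 7612.500.


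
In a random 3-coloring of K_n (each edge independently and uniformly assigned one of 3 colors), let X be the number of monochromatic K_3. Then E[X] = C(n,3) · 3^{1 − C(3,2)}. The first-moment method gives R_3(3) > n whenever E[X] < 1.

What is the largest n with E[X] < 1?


We need C(n, 3) · 3^{1 − 3} < 1, i.e. C(n, 3) < 3^{3 − 1} = 9.
Check values of n near the boundary:
  n = 3: C(3, 3) = 1; 1 < 9? YES
  n = 4: C(4, 3) = 4; 4 < 9? YES
  n = 5: C(5, 3) = 10; 10 < 9? NO
The largest n with C(n, 3) < 9 is n = 4 (where E[X] = 4/9 ≈ 0.444). Hence R_3(3) > 4, i.e. R_3(3) ≥ 5.

Largest n = 4; hence R_3(3) > 4.


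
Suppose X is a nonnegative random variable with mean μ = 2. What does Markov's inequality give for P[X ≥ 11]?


μ = E[X] = 2, a = 11.
Markov: P[X ≥ 11] ≤ μ/a = (2)/11 = 2/11.
Numerically: ≈ 0.181818.
(Since a = 11 > μ = 2.000000, the bound 2/11 is < 1 and informative.)

P[X ≥ 11] ≤ 2/11 ≈ 0.181818.


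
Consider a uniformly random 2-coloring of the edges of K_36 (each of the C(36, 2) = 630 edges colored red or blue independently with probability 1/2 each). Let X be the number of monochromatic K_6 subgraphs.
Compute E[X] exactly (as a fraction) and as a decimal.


Let X = Σ_S X_S over the C(36, 6) = 1947792 subsets S of size 6, where X_S = 1 if the K_6 on S is monochromatic.
For a fixed S, the K_6 on S has C(6, 2) = 15 edges. P[all 15 edges red] = (1/2)^15, and likewise for blue, so P[monochromatic] = 2·(1/2)^15 = 2^{1 − 15} = 1/16384.
By linearity: E[X] = C(36, 6) · 2^{1 − 15} = 1947792 · 1/16384 = 121737/1024.
Numerically: E[X] ≈ 118.88379.

E[X] = C(36,6)·2^(1−C(6,2)) = 121737/1024 ≈ 118.88379.


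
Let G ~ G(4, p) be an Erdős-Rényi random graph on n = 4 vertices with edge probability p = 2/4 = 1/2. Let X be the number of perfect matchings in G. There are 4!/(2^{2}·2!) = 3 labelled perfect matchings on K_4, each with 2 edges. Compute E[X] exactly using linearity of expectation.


K_4 has 4!/(2^{2}·2!) = 3 labelled perfect matchings.
For each such perfect matching H, let X_H = 1 if all 2 edges of H are present in G. Then P[X_H = 1] = p^{2} = (1/2)^{2} = 1/4.
By linearity of expectation: E[X] = Σ_H E[X_H] = 3 · p^{2} = 3 · 1/4 = 3/4.
Numerically: E[X] ≈ 0.75.

E[X] = 3 · (1/2)^{2} = 3/4 ≈ 0.75.


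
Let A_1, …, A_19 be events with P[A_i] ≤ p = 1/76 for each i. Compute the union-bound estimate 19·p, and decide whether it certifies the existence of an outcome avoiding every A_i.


Union bound: P[∪_{i=1}^{19} A_i] ≤ Σ_i P[A_i] ≤ 19·p = 19·(1/76) = 1/4.
Numerically: 1/4 ≈ 0.25000.
Is 1/4 < 1? YES.
Since P[∪ A_i] ≤ 1/4 < 1, the complement has P[∩ A_i^c] ≥ 1 − 1/4 = 3/4 > 0, so some outcome avoids every A_i.

19·p = 1/4 ≈ 0.25000; existence CERTIFIED by the union bound.


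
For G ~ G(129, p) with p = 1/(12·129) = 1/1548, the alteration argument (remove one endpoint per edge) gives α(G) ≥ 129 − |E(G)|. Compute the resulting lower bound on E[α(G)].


E[|E(G)|] = C(129, 2)·p = 8256 · (1/1548) = 16/3.
E[α(G)] ≥ n − E[|E(G)|] = 129 − 16/3 = 371/3.
Numerically: ≈ 123.667.
(This is only a lower bound; the true E[α(G)] may be larger.)

E[α(G)] ≥ 371/3 ≈ 123.667.


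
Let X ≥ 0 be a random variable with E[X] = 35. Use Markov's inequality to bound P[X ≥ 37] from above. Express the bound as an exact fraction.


μ = E[X] = 35, a = 37.
Markov: P[X ≥ 37] ≤ μ/a = (35)/37 = 35/37.
Numerically: ≈ 0.9459.
(Since a = 37 > μ = 35.0000, the bound 35/37 is < 1 and informative.)

P[X ≥ 37] ≤ 35/37 ≈ 0.9459.


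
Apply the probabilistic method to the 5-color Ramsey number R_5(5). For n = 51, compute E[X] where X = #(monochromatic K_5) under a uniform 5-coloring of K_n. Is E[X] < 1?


E[X] = C(51, 5) · 5^{1 − 10} = 2349060 · 5^{−9} = 2349060/1953125.
As a reduced fraction: E[X] = 469812/390625 ≈ 1.202719.
Is E[X] < 1? NO.
Since E[X] ≥ 1, the first-moment bound is inconclusive at n = 51; it does NOT by itself certify R_5(5) > 51.

E[X] = 469812/390625 ≈ 1.202719; E[X] ≥ 1; first-moment method inconclusive here.


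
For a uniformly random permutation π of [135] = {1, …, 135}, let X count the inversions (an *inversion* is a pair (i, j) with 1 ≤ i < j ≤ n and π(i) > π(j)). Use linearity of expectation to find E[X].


Write X = Σ X_I over the C(135, 2) = 9045 pairs i < j, with X_I the indicator of one inversion.
There are 9045 indicators.
For each fixed pair i < j, the values π(i) and π(j) are two distinct elements of {1, …, 135} in uniformly random order; by symmetry P[π(i) > π(j)] = 1/2.
By linearity: E[X] = 9045 · (1/2) = C(135, 2) · (1/2) = 9045/2 = 9045/2 ≈ 4522.500000.

E[X] = 9045/2 = 4522.500000.


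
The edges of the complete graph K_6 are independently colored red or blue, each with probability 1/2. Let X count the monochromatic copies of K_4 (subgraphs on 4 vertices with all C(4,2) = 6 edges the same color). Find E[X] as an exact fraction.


Let X = Σ_S X_S over the C(6, 4) = 15 subsets S of size 4, where X_S = 1 if the K_4 on S is monochromatic.
For a fixed S, the K_4 on S has C(4, 2) = 6 edges. P[all 6 edges red] = (1/2)^6, and likewise for blue, so P[monochromatic] = 2·(1/2)^6 = 2^{1 − 6} = 1/32.
Summing: E[X] = C(6, 4) · 2^{1 − 6} = 15 · 1/32 = 15/32.
Numerically: E[X] ≈ 0.468750.

E[X] = C(6,4)·2^(1−C(4,2)) = 15/32 ≈ 0.468750.


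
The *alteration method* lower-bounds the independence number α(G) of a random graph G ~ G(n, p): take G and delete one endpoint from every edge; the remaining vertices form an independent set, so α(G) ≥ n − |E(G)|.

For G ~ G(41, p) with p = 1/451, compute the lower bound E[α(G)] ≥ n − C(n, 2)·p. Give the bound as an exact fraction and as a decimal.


E[|E(G)|] = C(41, 2)·p = 820 · (1/451) = 20/11.
E[α(G)] ≥ n − E[|E(G)|] = 41 − 20/11 = 431/11.
Numerically: ≈ 39.18182.
(This is only a lower bound; the true E[α(G)] may be larger.)

E[α(G)] ≥ 431/11 ≈ 39.18182.


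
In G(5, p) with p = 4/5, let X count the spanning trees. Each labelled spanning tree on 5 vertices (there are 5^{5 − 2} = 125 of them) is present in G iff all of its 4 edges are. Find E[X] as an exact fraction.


K_5 has 5^{5 − 2} = 125 labelled spanning trees.
For each such spanning tree H, let X_H = 1 if all 4 edges of H are present in G. Then P[X_H = 1] = p^{4} = (4/5)^{4} = 256/625.
By linearity: E[X] = Σ_H E[X_H] = 125 · p^{4} = 125 · 256/625 = 256/5.
Numerically: E[X] ≈ 51.2.

E[X] = 125 · (4/5)^{4} = 256/5 ≈ 51.2.


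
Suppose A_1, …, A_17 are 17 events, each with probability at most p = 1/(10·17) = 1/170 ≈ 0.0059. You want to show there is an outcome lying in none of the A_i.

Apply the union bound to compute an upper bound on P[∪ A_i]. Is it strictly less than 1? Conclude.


Union bound: P[∪_{i=1}^{17} A_i] ≤ Σ_i P[A_i] ≤ 17·p = 17·(1/170) = 1/10.
Numerically: 1/10 ≈ 0.1000.
Is 1/10 < 1? YES.
Since P[∪ A_i] ≤ 1/10 < 1, the complement has P[∩ A_i^c] ≥ 1 − 1/10 = 9/10 > 0, so some outcome avoids every A_i.

17·p = 1/10 ≈ 0.1000; existence CERTIFIED by the union bound.


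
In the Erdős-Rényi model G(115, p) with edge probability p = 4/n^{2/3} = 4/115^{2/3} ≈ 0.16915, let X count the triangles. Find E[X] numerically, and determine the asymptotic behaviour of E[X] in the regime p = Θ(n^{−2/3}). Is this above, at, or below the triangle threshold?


Number of potential triangles: C(115, 3) = 246905.
Each occurs with probability p³ ≈ (0.16915)³ ≈ 4.8393195e-03.
By linearity: E[X] = C(115, 3)·p³ ≈ 246905 · 4.8393195e-03 ≈ 1194.85217.
Since α = 2/3 < 1, p = c/n^{2/3} ≫ 1/n is above the triangle threshold p ~ 1/n. Asymptotically E[X] ~ (c³/6)·n^{3(1−α)} = (4³/6)·n^{1} → ∞; triangles are abundant w.h.p.

E[X] ≈ 1194.85217; in regime p = Θ(1/n^{2/3}) E[X] diverges (above the triangle threshold p ~ 1/n).


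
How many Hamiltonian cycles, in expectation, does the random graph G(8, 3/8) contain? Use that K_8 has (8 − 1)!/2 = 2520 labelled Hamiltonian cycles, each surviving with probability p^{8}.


K_8 has (8 − 1)!/2 = 2520 labelled Hamiltonian cycles.
For each such Hamiltonian cycle H, let X_H = 1 if all 8 edges of H are present in G. Then P[X_H = 1] = p^{8} = (3/8)^{8} = 6561/16777216.
By linearity of expectation: E[X] = Σ_H E[X_H] = 2520 · p^{8} = 2520 · 6561/16777216 = 2066715/2097152.
Numerically: E[X] ≈ 0.9855.

E[X] = 2520 · (3/8)^{8} = 2066715/2097152 ≈ 0.9855.


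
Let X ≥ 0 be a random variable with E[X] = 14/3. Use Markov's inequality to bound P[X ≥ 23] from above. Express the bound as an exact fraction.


μ = E[X] = 14/3, a = 23.
Markov: P[X ≥ 23] ≤ μ/a = (14/3)/23 = 14/69.
Numerically: ≈ 0.203.
(Since a = 23 > μ = 4.667, the bound 14/69 is < 1 and informative.)

P[X ≥ 23] ≤ 14/69 ≈ 0.203.


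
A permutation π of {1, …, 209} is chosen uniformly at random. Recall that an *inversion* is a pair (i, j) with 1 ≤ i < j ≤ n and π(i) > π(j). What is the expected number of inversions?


Write X = Σ X_I over the C(209, 2) = 21736 pairs i < j, with X_I the indicator of one inversion.
There are 21736 indicators.
For each fixed pair i < j, the values π(i) and π(j) are two distinct elements of {1, …, 209} in uniformly random order; by symmetry P[π(i) > π(j)] = 1/2.
By linearity: E[X] = 21736 · (1/2) = C(209, 2) · (1/2) = 21736/2 = 10868 ≈ 10868.000000.

E[X] = 10868 = 10868.000000.


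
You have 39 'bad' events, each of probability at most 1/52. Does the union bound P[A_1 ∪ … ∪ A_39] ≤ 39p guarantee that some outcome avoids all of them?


Union bound: P[∪_{i=1}^{39} A_i] ≤ Σ_i P[A_i] ≤ 39·p = 39·(1/52) = 3/4.
Numerically: 3/4 ≈ 0.7500000.
Is 3/4 < 1? YES.
Since P[∪ A_i] ≤ 3/4 < 1, the complement has P[∩ A_i^c] ≥ 1 − 3/4 = 1/4 > 0, so some outcome avoids every A_i.

39·p = 3/4 ≈ 0.7500000; existence CERTIFIED by the union bound.


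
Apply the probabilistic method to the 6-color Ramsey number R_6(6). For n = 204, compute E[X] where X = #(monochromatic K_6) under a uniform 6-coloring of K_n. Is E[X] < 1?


E[X] = C(204, 6) · 6^{1 − 15} = 92944609660 · 6^{−14} = 92944609660/78364164096.
As a reduced fraction: E[X] = 23236152415/19591041024 ≈ 1.1861.
Is E[X] < 1? NO.
Since E[X] ≥ 1, the first-moment bound is inconclusive at n = 204; it does NOT by itself certify R_6(6) > 204.

E[X] = 23236152415/19591041024 ≈ 1.1861; E[X] ≥ 1; first-moment method inconclusive here.


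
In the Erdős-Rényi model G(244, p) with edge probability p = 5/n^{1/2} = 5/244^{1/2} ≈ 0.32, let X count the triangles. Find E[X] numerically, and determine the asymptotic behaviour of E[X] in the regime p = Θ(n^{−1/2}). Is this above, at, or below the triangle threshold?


Number of potential triangles: C(244, 3) = 2391444.
Each occurs with probability p³ ≈ (0.32)³ ≈ 3.27963e-02.
By linearity: E[X] = C(244, 3)·p³ ≈ 2391444 · 3.27963e-02 ≈ 78430.591.
Since α = 1/2 < 1, p = c/n^{1/2} ≫ 1/n is above the triangle threshold p ~ 1/n. Asymptotically E[X] ~ (c³/6)·n^{3(1−α)} = (5³/6)·n^{1.5} → ∞; triangles are abundant w.h.p.

E[X] ≈ 78430.591; in regime p = Θ(1/n^{1/2}) E[X] diverges (above the triangle threshold p ~ 1/n).


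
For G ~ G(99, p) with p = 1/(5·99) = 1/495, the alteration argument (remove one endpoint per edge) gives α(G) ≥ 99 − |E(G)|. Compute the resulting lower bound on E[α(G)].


E[|E(G)|] = C(99, 2)·p = 4851 · (1/495) = 49/5.
E[α(G)] ≥ n − E[|E(G)|] = 99 − 49/5 = 446/5.
Numerically: ≈ 89.20000.
(This is only a lower bound; the true E[α(G)] may be larger.)

E[α(G)] ≥ 446/5 ≈ 89.20000.


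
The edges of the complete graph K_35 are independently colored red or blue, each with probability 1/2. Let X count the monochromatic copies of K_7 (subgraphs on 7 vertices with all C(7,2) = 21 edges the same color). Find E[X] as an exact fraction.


Let X = Σ_S X_S over the C(35, 7) = 6724520 subsets S of size 7, where X_S = 1 if the K_7 on S is monochromatic.
For a fixed S, the K_7 on S has C(7, 2) = 21 edges. P[all 21 edges red] = (1/2)^21, and likewise for blue, so P[monochromatic] = 2·(1/2)^21 = 2^{1 − 21} = 1/1048576.
Summing: E[X] = C(35, 7) · 2^{1 − 21} = 6724520 · 1/1048576 = 840565/131072.
Numerically: E[X] ≈ 6.4130.

E[X] = C(35,7)·2^(1−C(7,2)) = 840565/131072 ≈ 6.4130.


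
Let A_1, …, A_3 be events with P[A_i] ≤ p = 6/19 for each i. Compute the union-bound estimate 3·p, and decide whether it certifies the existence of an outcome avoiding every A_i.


Union bound: P[∪_{i=1}^{3} A_i] ≤ Σ_i P[A_i] ≤ 3·p = 3·(6/19) = 18/19.
Numerically: 18/19 ≈ 0.947368.
Is 18/19 < 1? YES.
Since P[∪ A_i] ≤ 18/19 < 1, the complement has P[∩ A_i^c] ≥ 1 − 18/19 = 1/19 > 0, so some outcome avoids every A_i.

3·p = 18/19 ≈ 0.947368; existence CERTIFIED by the union bound.


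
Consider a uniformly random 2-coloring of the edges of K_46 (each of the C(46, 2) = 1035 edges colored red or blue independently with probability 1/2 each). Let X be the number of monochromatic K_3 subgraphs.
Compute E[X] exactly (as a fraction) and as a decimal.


Let X = Σ_S X_S over the C(46, 3) = 15180 subsets S of size 3, where X_S = 1 if the K_3 on S is monochromatic.
For a fixed S, the K_3 on S has C(3, 2) = 3 edges. P[all 3 edges red] = (1/2)^3, and likewise for blue, so P[monochromatic] = 2·(1/2)^3 = 2^{1 − 3} = 1/4.
Summing: E[X] = C(46, 3) · 2^{1 − 3} = 15180 · 1/4 = 3795.
Numerically: E[X] ≈ 3795.0000.

E[X] = C(46,3)·2^(1−C(3,2)) = 3795 ≈ 3795.0000.


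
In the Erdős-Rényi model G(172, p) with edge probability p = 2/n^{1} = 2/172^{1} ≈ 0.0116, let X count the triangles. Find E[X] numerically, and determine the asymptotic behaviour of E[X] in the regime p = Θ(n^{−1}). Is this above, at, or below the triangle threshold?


Number of potential triangles: C(172, 3) = 833340.
Each occurs with probability p³ ≈ (0.0116)³ ≈ 1.57219e-06.
By linearity: E[X] = C(172, 3)·p³ ≈ 833340 · 1.57219e-06 ≈ 1.310.
Here α = 1, so p = 2/n is exactly at the triangle threshold p ~ 1/n. Asymptotically E[X] → c³/6 = 2³/6 = 4/3 ≈ 1.333, a bounded constant. In this regime the triangle count is asymptotically Poisson(c³/6).

E[X] ≈ 1.310; in regime p = Θ(1/n^{1}) E[X] stays bounded (at the triangle threshold p ~ 1/n).


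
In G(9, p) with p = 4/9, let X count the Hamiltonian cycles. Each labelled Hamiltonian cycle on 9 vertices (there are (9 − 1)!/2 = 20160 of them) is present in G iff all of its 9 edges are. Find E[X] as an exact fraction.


K_9 has (9 − 1)!/2 = 20160 labelled Hamiltonian cycles.
For each such Hamiltonian cycle H, let X_H = 1 if all 9 edges of H are present in G. Then P[X_H = 1] = p^{9} = (4/9)^{9} = 262144/387420489.
By linearity of expectation: E[X] = Σ_H E[X_H] = 20160 · p^{9} = 20160 · 262144/387420489 = 587202560/43046721.
Numerically: E[X] ≈ 13.6.

E[X] = 20160 · (4/9)^{9} = 587202560/43046721 ≈ 13.6.


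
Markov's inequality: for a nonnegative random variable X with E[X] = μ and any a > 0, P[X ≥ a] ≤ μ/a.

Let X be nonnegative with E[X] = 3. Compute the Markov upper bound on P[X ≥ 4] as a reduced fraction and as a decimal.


μ = E[X] = 3, a = 4.
Markov: P[X ≥ 4] ≤ μ/a = (3)/4 = 3/4.
Numerically: ≈ 0.75000.
(Since a = 4 > μ = 3.00000, the bound 3/4 is < 1 and informative.)

P[X ≥ 4] ≤ 3/4 ≈ 0.75000.


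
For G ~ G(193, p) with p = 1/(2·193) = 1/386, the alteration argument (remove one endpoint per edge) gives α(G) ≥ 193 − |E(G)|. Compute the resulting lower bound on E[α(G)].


E[|E(G)|] = C(193, 2)·p = 18528 · (1/386) = 48.
E[α(G)] ≥ n − E[|E(G)|] = 193 − 48 = 145.
Numerically: ≈ 145.000000.
(This is only a lower bound; the true E[α(G)] may be larger.)

E[α(G)] ≥ 145 ≈ 145.000000.


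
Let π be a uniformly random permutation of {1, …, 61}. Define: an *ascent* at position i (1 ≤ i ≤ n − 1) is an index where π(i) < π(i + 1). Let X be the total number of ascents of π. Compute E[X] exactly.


Write X = Σ X_I over i = 1, …, 60, with X_I the indicator of one ascent.
There are 60 indicators.
For each fixed i, the pair (π(i), π(i+1)) is a uniformly random ordered pair of distinct values from {1, …, 61}; by symmetry P[π(i) < π(i+1)] = 1/2.
By linearity: E[X] = 60 · (1/2) = (61 − 1) · (1/2) = 30 ≈ 30.000000.

E[X] = 30 = 30.000000.


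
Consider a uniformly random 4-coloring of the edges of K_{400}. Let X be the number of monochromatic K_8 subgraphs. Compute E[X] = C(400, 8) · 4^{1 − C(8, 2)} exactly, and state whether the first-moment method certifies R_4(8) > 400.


E[X] = C(400, 8) · 4^{1 − 28} = 15148408086508950 · 4^{−27} = 15148408086508950/18014398509481984.
As a reduced fraction: E[X] = 7574204043254475/9007199254740992 ≈ 0.8409.
Is E[X] < 1? YES.
Since E[X] < 1, there exists a 4-coloring of K_{400} with no monochromatic K_8; hence R_4(8) > 400.

E[X] = 7574204043254475/9007199254740992 ≈ 0.8409; E[X] < 1, so R_4(8) > 400.


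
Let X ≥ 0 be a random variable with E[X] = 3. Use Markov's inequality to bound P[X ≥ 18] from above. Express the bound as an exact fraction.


μ = E[X] = 3, a = 18.
Markov: P[X ≥ 18] ≤ μ/a = (3)/18 = 1/6.
Numerically: ≈ 0.167.
(Since a = 18 > μ = 3.000, the bound 1/6 is < 1 and informative.)

P[X ≥ 18] ≤ 1/6 ≈ 0.167.
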